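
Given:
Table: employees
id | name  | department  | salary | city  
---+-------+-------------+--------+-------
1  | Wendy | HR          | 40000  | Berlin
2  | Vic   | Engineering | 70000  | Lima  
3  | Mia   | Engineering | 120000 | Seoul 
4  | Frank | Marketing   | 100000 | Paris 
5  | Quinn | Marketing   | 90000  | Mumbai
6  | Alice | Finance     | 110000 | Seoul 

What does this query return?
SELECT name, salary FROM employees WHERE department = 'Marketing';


Filtering: department = 'Marketing'
Matching rows: 2

2 rows:
Frank, 100000
Quinn, 90000


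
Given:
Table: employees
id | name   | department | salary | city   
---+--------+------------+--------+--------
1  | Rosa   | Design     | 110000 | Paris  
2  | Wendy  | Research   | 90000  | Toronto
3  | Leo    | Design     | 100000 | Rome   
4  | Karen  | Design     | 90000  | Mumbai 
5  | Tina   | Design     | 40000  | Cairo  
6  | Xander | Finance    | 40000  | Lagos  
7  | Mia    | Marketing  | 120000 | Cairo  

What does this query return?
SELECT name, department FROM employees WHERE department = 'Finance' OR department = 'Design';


Filtering: department = 'Finance' OR 'Design'
Matching: 5 rows

5 rows:
Rosa, Design
Leo, Design
Karen, Design
Tina, Design
Xander, Finance


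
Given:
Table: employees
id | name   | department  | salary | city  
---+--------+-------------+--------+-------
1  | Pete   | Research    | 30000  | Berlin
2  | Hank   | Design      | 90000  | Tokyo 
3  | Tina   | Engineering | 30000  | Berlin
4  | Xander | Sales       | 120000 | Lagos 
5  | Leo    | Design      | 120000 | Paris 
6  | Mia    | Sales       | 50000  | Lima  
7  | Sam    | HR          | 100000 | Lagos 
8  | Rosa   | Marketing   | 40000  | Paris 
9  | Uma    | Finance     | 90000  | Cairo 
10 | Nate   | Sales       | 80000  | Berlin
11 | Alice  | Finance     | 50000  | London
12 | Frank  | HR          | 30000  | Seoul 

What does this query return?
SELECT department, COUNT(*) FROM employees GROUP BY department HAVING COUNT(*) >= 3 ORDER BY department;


Groups with count >= 3:
  Sales: 3 -> PASS
  Design: 2 -> filtered out
  Engineering: 1 -> filtered out
  Finance: 2 -> filtered out
  HR: 2 -> filtered out
  Marketing: 1 -> filtered out
  Research: 1 -> filtered out


1 groups:
Sales, 3


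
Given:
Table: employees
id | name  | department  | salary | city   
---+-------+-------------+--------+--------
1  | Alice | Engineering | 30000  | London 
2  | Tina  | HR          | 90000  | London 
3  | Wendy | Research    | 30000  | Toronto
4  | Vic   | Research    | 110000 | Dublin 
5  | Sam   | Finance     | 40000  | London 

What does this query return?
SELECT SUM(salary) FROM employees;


SUM(salary) = 30000 + 90000 + 30000 + 110000 + 40000 = 300000

300000


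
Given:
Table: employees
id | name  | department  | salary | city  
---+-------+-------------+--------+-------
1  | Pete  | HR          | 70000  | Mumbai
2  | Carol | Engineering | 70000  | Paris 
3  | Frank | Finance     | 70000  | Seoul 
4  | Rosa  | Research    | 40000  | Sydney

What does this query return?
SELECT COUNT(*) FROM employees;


COUNT(*) counts all rows

4


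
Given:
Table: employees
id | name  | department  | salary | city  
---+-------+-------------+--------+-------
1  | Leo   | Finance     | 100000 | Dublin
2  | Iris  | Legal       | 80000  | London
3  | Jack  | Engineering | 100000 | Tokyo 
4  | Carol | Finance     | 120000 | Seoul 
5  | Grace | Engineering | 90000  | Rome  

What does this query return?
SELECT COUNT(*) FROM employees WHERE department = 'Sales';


Counting rows where department = 'Sales'


0


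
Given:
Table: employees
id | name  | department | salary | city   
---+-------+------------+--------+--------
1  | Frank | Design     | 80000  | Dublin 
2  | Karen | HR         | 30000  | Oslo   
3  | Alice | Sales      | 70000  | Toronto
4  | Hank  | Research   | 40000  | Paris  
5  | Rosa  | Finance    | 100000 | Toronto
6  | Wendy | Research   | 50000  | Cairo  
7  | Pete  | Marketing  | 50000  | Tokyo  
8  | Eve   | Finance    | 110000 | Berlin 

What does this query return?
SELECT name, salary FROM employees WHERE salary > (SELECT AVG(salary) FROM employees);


Subquery: AVG(salary) = 66250.0
Filtering: salary > 66250.0
  Frank (80000) -> MATCH
  Alice (70000) -> MATCH
  Rosa (100000) -> MATCH
  Eve (110000) -> MATCH


4 rows:
Frank, 80000
Alice, 70000
Rosa, 100000
Eve, 110000


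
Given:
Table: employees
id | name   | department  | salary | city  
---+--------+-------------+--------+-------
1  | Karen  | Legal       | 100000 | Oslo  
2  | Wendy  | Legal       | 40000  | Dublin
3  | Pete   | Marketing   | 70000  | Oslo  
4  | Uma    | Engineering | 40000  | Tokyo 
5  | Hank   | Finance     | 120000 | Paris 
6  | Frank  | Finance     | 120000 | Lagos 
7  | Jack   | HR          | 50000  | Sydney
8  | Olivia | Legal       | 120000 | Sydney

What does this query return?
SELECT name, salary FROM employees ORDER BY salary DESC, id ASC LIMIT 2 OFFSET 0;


Sort by salary DESC (id ASC tiebreak), then skip 0 and take 2
Rows 1 through 2

2 rows:
Hank, 120000
Frank, 120000


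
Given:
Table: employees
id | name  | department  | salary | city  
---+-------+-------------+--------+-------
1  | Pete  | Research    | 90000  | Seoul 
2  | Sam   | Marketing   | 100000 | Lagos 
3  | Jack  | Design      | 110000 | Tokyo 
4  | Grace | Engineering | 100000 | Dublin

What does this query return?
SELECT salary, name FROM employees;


Projecting columns: salary, name

4 rows:
90000, Pete
100000, Sam
110000, Jack
100000, Grace


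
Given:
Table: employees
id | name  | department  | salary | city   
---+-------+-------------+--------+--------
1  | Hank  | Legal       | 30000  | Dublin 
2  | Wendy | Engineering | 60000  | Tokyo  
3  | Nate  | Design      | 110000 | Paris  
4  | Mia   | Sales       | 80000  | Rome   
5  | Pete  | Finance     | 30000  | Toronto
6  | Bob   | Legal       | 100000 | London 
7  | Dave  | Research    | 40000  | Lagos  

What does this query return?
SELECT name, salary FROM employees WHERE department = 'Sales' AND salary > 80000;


Filtering: department = 'Sales' AND salary > 80000
Matching: 0 rows

Empty result set (0 rows)


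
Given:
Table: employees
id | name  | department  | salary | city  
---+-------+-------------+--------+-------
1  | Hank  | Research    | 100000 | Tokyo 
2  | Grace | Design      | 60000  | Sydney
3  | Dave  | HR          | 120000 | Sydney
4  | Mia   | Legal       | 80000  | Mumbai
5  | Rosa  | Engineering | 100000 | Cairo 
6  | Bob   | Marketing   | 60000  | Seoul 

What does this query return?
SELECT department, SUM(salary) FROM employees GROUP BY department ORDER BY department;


Summing salary within each department:
  Design: 60000 = 60000
  Engineering: 100000 = 100000
  HR: 120000 = 120000
  Legal: 80000 = 80000
  Marketing: 60000 = 60000
  Research: 100000 = 100000


6 groups:
Design, 60000
Engineering, 100000
HR, 120000
Legal, 80000
Marketing, 60000
Research, 100000


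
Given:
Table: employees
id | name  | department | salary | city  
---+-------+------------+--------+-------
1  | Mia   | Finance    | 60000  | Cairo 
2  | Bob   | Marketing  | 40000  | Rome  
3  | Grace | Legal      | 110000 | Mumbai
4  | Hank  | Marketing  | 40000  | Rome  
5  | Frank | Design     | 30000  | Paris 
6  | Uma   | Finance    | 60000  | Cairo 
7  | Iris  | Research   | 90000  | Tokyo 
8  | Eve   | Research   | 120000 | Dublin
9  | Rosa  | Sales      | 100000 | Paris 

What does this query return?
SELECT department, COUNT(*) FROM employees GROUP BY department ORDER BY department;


Assigning each row to its department group:
  Mia -> Finance
  Bob -> Marketing
  Grace -> Legal
  Hank -> Marketing
  Frank -> Design
  Uma -> Finance
  Iris -> Research
  Eve -> Research
  Rosa -> Sales


6 groups:
Design, 1
Finance, 2
Legal, 1
Marketing, 2
Research, 2
Sales, 1


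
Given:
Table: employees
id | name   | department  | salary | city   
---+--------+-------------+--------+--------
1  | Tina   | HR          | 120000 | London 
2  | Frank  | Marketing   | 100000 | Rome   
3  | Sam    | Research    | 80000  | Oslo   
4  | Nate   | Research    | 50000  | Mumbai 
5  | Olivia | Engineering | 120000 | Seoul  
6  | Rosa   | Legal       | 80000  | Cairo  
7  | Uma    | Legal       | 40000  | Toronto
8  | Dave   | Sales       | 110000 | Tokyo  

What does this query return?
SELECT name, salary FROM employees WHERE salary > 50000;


Filtering: salary > 50000
Matching: 6 rows

6 rows:
Tina, 120000
Frank, 100000
Sam, 80000
Olivia, 120000
Rosa, 80000
Dave, 110000


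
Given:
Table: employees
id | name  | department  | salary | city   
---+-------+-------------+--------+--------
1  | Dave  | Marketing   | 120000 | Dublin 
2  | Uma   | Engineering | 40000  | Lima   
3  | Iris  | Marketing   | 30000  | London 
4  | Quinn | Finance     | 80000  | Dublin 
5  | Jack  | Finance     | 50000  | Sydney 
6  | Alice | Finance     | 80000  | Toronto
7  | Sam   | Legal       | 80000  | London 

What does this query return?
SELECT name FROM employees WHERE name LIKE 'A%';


LIKE 'A%' matches names starting with 'A'
Matching: 1

1 rows:
Alice


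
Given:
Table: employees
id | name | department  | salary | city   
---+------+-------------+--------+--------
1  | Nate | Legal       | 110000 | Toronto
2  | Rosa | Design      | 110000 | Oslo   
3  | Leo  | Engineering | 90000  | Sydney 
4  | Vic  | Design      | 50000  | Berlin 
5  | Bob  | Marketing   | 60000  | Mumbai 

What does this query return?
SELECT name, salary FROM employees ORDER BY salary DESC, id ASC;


Sorting by salary DESC, then id ASC for ties

5 rows:
Nate, 110000
Rosa, 110000
Leo, 90000
Bob, 60000
Vic, 50000


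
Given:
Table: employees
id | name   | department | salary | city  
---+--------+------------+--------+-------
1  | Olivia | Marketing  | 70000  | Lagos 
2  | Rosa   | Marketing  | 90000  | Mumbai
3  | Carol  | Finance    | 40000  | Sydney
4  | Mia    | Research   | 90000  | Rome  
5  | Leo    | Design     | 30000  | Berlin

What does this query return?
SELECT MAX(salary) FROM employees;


Salaries: 70000, 90000, 40000, 90000, 30000
MAX = 90000

90000


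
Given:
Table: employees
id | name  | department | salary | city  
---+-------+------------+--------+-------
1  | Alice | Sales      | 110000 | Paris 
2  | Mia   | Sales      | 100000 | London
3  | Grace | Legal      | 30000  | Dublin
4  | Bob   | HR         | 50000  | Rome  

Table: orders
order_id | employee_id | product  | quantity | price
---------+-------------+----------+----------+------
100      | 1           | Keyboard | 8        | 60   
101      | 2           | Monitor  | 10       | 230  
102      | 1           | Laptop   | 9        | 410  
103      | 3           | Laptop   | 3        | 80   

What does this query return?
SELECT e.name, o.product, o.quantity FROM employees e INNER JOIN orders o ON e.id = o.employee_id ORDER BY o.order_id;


Joining employees.id = orders.employee_id:
  employee Alice (id=1) -> order Keyboard
  employee Mia (id=2) -> order Monitor
  employee Alice (id=1) -> order Laptop
  employee Grace (id=3) -> order Laptop


4 rows:
Alice, Keyboard, 8
Mia, Monitor, 10
Alice, Laptop, 9
Grace, Laptop, 3


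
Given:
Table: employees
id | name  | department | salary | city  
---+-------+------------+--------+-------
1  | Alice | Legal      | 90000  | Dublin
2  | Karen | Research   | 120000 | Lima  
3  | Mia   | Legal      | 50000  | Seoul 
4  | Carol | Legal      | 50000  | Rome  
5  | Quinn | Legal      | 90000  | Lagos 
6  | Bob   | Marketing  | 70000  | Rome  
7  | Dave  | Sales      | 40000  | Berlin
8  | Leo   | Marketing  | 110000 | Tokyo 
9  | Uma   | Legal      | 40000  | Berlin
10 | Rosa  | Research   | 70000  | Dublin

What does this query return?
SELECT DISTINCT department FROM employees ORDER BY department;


All 'department' values (row order): Legal, Research, Legal, Legal, Legal, Marketing, Sales, Marketing, Legal, Research
Removing duplicates leaves 4 unique value(s).

4 values:
Legal
Marketing
Research
Sales


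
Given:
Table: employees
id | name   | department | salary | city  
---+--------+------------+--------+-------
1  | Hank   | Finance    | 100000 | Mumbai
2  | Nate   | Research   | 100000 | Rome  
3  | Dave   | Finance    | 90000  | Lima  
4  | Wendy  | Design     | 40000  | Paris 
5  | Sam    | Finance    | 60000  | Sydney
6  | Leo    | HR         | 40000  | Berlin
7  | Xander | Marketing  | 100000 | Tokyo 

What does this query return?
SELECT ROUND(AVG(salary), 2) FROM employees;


SUM(salary) = 530000
COUNT = 7
ROUND(AVG, 2) = ROUND(530000 / 7, 2) = 75714.29

75714.29


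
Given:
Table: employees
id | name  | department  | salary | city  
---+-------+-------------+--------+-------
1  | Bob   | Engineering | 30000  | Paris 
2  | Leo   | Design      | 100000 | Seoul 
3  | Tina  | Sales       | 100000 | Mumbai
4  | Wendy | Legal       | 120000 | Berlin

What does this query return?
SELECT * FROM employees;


SELECT * returns all 4 rows with all columns

4 rows:
1, Bob, Engineering, 30000, Paris
2, Leo, Design, 100000, Seoul
3, Tina, Sales, 100000, Mumbai
4, Wendy, Legal, 120000, Berlin


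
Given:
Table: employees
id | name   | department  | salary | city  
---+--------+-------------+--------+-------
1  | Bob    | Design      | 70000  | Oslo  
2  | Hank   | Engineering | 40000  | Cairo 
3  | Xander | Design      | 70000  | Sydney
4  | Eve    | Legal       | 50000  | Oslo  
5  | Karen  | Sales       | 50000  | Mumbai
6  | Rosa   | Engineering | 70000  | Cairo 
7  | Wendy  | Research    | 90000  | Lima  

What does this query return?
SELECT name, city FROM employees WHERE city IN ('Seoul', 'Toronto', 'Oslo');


Filtering: city IN ('Seoul', 'Toronto', 'Oslo')
Matching: 2 rows

2 rows:
Bob, Oslo
Eve, Oslo


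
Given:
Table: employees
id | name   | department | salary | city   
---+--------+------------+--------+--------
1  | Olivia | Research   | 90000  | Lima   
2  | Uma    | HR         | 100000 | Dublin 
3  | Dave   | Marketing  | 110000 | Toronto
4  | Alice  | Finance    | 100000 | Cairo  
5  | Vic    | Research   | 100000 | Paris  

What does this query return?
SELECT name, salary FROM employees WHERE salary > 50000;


Filtering: salary > 50000
Matching: 5 rows

5 rows:
Olivia, 90000
Uma, 100000
Dave, 110000
Alice, 100000
Vic, 100000


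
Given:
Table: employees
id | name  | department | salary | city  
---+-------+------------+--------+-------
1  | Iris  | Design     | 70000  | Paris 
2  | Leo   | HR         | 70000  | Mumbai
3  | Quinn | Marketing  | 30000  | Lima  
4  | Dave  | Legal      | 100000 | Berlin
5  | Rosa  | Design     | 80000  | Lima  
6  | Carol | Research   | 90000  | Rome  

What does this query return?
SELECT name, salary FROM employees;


Projecting columns: name, salary

6 rows:
Iris, 70000
Leo, 70000
Quinn, 30000
Dave, 100000
Rosa, 80000
Carol, 90000


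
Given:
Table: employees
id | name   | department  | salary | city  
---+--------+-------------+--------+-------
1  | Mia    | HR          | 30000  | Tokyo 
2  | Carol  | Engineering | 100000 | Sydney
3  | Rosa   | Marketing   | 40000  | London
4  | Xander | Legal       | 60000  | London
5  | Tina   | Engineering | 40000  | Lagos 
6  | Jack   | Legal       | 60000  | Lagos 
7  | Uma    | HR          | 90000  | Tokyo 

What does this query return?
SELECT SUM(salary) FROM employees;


SUM(salary) = 30000 + 100000 + 40000 + 60000 + 40000 + 60000 + 90000 = 420000

420000


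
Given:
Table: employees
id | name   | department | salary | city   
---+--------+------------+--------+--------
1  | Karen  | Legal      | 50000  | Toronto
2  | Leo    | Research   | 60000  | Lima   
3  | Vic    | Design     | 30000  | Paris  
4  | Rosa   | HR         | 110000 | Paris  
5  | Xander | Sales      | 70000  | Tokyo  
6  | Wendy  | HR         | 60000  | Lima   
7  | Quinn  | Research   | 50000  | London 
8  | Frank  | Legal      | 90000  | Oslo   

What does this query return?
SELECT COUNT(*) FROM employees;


COUNT(*) counts all rows

8


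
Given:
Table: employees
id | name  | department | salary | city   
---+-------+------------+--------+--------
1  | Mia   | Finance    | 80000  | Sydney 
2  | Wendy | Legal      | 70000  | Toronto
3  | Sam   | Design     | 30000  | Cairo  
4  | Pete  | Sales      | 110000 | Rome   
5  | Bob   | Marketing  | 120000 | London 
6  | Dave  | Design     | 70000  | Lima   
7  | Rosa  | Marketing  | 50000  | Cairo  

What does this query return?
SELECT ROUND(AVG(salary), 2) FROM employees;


SUM(salary) = 530000
COUNT = 7
ROUND(AVG, 2) = ROUND(530000 / 7, 2) = 75714.29

75714.29


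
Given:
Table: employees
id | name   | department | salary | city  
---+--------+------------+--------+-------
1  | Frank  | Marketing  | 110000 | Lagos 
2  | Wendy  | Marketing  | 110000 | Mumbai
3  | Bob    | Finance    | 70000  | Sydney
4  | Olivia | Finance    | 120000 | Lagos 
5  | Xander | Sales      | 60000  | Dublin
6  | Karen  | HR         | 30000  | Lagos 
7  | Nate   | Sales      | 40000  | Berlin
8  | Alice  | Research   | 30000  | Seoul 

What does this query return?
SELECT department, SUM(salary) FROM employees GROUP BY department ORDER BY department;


Summing salary within each department:
  Finance: 70000 + 120000 = 190000
  HR: 30000 = 30000
  Marketing: 110000 + 110000 = 220000
  Research: 30000 = 30000
  Sales: 60000 + 40000 = 100000


5 groups:
Finance, 190000
HR, 30000
Marketing, 220000
Research, 30000
Sales, 100000


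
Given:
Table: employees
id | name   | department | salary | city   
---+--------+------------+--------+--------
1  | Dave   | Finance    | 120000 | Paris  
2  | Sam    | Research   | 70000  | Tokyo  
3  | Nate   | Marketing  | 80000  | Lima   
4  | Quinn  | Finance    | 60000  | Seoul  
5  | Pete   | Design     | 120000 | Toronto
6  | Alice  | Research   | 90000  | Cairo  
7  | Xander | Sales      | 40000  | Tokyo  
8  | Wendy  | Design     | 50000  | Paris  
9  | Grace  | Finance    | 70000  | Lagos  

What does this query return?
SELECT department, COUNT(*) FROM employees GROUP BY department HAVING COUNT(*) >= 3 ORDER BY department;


Groups with count >= 3:
  Finance: 3 -> PASS
  Design: 2 -> filtered out
  Marketing: 1 -> filtered out
  Research: 2 -> filtered out
  Sales: 1 -> filtered out


1 groups:
Finance, 3


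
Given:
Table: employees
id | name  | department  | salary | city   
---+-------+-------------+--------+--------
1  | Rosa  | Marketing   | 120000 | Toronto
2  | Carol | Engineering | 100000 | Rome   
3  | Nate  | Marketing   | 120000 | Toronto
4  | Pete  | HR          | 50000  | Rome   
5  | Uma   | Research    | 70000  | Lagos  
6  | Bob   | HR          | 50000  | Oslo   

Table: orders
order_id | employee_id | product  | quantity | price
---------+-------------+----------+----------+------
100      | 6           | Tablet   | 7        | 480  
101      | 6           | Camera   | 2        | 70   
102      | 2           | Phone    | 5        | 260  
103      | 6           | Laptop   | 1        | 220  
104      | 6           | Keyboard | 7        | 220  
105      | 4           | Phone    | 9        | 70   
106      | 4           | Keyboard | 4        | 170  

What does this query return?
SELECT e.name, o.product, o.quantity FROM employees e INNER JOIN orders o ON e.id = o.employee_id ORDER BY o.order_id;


Joining employees.id = orders.employee_id:
  employee Bob (id=6) -> order Tablet
  employee Bob (id=6) -> order Camera
  employee Carol (id=2) -> order Phone
  employee Bob (id=6) -> order Laptop
  employee Bob (id=6) -> order Keyboard
  employee Pete (id=4) -> order Phone
  employee Pete (id=4) -> order Keyboard


7 rows:
Bob, Tablet, 7
Bob, Camera, 2
Carol, Phone, 5
Bob, Laptop, 1
Bob, Keyboard, 7
Pete, Phone, 9
Pete, Keyboard, 4


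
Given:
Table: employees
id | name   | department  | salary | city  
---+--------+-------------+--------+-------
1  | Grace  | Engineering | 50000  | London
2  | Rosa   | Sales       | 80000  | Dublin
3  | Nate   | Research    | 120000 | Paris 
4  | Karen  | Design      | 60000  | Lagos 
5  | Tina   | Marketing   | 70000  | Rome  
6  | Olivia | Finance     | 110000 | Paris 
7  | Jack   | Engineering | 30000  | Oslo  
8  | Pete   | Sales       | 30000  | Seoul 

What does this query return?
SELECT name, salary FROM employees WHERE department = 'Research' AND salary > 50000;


Filtering: department = 'Research' AND salary > 50000
Matching: 1 rows

1 rows:
Nate, 120000


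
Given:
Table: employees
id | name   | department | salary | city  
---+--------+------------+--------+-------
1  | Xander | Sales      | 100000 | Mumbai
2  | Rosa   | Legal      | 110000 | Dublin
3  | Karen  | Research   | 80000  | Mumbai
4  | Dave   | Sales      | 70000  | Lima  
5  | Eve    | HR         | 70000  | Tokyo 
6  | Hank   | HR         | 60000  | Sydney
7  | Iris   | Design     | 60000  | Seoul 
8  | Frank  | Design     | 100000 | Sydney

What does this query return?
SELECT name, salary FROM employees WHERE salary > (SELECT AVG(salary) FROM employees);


Subquery: AVG(salary) = 81250.0
Filtering: salary > 81250.0
  Xander (100000) -> MATCH
  Rosa (110000) -> MATCH
  Frank (100000) -> MATCH


3 rows:
Xander, 100000
Rosa, 110000
Frank, 100000


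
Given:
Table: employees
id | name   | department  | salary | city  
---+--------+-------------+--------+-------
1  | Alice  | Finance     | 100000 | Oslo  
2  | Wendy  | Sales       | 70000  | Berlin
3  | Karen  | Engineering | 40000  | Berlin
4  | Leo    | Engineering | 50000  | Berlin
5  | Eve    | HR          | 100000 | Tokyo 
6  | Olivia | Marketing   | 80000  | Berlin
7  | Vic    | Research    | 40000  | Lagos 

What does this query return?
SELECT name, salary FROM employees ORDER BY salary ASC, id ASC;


Sorting by salary ASC, then id ASC for ties

7 rows:
Karen, 40000
Vic, 40000
Leo, 50000
Wendy, 70000
Olivia, 80000
Alice, 100000
Eve, 100000


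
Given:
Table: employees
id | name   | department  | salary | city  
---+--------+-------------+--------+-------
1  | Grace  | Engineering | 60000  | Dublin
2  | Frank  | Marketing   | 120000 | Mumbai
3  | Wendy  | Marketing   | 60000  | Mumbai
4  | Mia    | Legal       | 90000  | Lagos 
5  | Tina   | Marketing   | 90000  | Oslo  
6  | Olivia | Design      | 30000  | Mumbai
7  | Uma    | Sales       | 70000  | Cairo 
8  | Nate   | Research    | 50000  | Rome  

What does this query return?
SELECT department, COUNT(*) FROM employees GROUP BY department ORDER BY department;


Assigning each row to its department group:
  Grace -> Engineering
  Frank -> Marketing
  Wendy -> Marketing
  Mia -> Legal
  Tina -> Marketing
  Olivia -> Design
  Uma -> Sales
  Nate -> Research


6 groups:
Design, 1
Engineering, 1
Legal, 1
Marketing, 3
Research, 1
Sales, 1


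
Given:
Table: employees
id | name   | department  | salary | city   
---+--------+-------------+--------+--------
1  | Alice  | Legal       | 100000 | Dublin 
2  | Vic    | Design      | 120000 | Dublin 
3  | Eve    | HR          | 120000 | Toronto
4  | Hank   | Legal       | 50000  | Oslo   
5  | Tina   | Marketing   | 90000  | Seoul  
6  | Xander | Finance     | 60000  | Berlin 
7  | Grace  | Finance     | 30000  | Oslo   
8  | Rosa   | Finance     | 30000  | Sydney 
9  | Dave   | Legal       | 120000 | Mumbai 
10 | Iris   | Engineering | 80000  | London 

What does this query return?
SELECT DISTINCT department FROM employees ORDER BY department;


All 'department' values (row order): Legal, Design, HR, Legal, Marketing, Finance, Finance, Finance, Legal, Engineering
Removing duplicates leaves 6 unique value(s).

6 values:
Design
Engineering
Finance
HR
Legal
Marketing


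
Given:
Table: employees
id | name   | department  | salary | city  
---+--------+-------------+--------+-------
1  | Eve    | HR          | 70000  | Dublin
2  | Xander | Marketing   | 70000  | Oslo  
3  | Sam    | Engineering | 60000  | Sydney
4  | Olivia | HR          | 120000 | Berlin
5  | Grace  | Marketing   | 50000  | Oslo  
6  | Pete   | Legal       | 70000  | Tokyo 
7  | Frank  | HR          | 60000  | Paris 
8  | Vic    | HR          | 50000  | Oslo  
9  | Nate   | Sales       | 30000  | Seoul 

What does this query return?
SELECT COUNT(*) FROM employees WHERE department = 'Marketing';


Counting rows where department = 'Marketing'
  Xander -> MATCH
  Grace -> MATCH


2


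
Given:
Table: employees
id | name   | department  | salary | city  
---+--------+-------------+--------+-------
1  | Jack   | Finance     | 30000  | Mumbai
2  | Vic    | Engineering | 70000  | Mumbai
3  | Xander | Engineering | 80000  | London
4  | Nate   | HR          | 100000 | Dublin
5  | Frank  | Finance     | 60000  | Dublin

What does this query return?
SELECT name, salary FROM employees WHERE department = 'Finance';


Filtering: department = 'Finance'
Matching rows: 2

2 rows:
Jack, 30000
Frank, 60000


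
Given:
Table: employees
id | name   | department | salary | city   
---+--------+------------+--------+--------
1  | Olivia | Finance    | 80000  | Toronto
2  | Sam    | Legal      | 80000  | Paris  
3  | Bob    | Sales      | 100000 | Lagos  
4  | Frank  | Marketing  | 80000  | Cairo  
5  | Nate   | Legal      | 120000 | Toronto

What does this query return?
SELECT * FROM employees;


SELECT * returns all 5 rows with all columns

5 rows:
1, Olivia, Finance, 80000, Toronto
2, Sam, Legal, 80000, Paris
3, Bob, Sales, 100000, Lagos
4, Frank, Marketing, 80000, Cairo
5, Nate, Legal, 120000, Toronto


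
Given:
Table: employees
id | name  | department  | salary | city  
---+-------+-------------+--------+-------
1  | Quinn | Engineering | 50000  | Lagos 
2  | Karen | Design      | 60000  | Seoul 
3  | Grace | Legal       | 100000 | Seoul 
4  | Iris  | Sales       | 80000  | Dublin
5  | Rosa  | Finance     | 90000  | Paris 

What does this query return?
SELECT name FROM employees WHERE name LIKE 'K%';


LIKE 'K%' matches names starting with 'K'
Matching: 1

1 rows:
Karen


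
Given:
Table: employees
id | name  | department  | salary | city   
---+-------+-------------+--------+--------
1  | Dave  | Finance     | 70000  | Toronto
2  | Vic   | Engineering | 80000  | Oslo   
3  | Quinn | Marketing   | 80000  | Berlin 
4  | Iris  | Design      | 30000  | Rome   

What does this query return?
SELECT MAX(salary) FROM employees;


Salaries: 70000, 80000, 80000, 30000
MAX = 80000

80000


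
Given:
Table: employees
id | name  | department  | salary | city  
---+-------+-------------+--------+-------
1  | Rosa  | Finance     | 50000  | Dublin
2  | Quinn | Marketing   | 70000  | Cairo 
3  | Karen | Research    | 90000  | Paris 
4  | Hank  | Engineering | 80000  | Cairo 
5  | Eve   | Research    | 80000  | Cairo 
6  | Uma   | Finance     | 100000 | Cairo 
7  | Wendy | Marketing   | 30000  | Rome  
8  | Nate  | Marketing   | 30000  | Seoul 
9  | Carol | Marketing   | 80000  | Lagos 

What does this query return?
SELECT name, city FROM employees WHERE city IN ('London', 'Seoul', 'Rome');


Filtering: city IN ('London', 'Seoul', 'Rome')
Matching: 2 rows

2 rows:
Wendy, Rome
Nate, Seoul


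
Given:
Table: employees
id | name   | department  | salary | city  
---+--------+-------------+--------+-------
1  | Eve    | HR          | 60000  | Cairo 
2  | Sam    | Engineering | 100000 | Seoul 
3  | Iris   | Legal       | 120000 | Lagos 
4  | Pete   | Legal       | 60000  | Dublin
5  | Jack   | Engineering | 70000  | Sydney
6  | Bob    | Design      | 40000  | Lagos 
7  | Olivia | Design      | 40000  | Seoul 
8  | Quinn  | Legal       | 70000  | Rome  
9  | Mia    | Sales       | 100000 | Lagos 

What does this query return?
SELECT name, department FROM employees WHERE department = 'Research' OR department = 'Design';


Filtering: department = 'Research' OR 'Design'
Matching: 2 rows

2 rows:
Bob, Design
Olivia, Design


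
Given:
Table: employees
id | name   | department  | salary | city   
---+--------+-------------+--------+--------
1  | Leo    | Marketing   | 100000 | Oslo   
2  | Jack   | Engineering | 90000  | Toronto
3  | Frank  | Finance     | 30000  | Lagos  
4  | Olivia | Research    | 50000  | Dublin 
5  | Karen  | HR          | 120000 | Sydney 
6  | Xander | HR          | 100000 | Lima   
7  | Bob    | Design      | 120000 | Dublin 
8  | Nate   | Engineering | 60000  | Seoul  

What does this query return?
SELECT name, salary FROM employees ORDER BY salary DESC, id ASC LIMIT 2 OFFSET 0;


Sort by salary DESC (id ASC tiebreak), then skip 0 and take 2
Rows 1 through 2

2 rows:
Karen, 120000
Bob, 120000


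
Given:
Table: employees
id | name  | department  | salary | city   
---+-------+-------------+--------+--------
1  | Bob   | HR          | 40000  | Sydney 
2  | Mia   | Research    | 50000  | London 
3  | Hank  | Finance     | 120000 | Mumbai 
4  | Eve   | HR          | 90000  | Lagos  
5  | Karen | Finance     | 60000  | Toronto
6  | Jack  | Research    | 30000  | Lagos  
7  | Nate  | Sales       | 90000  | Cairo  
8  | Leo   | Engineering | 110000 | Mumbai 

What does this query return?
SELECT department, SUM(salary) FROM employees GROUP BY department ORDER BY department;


Summing salary within each department:
  Engineering: 110000 = 110000
  Finance: 120000 + 60000 = 180000
  HR: 40000 + 90000 = 130000
  Research: 50000 + 30000 = 80000
  Sales: 90000 = 90000


5 groups:
Engineering, 110000
Finance, 180000
HR, 130000
Research, 80000
Sales, 90000


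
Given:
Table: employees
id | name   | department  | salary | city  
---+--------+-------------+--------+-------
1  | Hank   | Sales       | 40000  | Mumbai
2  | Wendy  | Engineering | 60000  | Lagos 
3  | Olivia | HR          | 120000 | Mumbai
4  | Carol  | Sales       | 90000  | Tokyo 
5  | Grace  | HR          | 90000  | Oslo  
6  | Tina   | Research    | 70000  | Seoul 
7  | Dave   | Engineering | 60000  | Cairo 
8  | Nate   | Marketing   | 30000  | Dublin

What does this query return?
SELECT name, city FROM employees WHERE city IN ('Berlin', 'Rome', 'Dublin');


Filtering: city IN ('Berlin', 'Rome', 'Dublin')
Matching: 1 rows

1 rows:
Nate, Dublin


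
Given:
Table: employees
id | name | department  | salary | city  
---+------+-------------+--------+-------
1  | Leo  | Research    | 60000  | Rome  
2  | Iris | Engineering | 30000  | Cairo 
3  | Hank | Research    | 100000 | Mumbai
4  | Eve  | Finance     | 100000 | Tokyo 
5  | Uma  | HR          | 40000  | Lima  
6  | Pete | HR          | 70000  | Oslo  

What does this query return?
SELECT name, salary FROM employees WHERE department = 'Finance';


Filtering: department = 'Finance'
Matching rows: 1

1 rows:
Eve, 100000


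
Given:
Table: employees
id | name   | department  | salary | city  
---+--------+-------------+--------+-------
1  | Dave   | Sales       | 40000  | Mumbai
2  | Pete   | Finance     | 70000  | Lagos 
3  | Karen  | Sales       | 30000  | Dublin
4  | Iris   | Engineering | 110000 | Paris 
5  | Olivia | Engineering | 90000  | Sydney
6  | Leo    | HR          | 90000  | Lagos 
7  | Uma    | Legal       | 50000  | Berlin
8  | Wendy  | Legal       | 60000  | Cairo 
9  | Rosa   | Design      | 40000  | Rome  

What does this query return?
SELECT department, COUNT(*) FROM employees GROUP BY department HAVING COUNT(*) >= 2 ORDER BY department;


Groups with count >= 2:
  Engineering: 2 -> PASS
  Legal: 2 -> PASS
  Sales: 2 -> PASS
  Design: 1 -> filtered out
  Finance: 1 -> filtered out
  HR: 1 -> filtered out


3 groups:
Engineering, 2
Legal, 2
Sales, 2


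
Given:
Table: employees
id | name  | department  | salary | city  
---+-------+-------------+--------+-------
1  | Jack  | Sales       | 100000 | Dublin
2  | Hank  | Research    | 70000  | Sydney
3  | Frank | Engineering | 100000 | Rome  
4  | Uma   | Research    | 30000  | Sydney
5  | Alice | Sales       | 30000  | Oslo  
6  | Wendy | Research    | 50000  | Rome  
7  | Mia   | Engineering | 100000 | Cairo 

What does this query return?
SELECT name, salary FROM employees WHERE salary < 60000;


Filtering: salary < 60000
Matching: 3 rows

3 rows:
Uma, 30000
Alice, 30000
Wendy, 50000


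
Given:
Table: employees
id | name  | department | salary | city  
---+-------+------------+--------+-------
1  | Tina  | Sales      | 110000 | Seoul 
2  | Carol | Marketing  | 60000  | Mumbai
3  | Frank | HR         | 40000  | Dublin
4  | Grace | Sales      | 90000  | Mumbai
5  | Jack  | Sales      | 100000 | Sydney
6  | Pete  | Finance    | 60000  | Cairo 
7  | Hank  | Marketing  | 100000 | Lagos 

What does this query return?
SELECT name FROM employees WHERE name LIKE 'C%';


LIKE 'C%' matches names starting with 'C'
Matching: 1

1 rows:
Carol


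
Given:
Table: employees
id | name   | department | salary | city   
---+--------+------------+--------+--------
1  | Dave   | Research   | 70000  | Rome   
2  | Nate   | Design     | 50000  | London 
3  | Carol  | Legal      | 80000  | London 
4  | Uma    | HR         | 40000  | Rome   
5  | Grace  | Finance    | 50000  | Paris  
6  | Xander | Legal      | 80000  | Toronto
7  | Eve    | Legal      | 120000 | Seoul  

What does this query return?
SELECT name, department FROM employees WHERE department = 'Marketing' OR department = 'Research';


Filtering: department = 'Marketing' OR 'Research'
Matching: 1 rows

1 rows:
Dave, Research


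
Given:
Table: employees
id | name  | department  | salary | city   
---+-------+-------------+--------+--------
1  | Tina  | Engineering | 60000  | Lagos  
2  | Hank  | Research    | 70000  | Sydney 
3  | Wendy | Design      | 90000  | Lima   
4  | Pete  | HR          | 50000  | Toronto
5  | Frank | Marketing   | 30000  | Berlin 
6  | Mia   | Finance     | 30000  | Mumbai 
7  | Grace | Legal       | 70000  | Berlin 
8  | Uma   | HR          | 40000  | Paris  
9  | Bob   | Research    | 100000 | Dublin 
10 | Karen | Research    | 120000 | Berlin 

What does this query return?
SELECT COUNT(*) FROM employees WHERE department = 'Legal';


Counting rows where department = 'Legal'
  Grace -> MATCH


1


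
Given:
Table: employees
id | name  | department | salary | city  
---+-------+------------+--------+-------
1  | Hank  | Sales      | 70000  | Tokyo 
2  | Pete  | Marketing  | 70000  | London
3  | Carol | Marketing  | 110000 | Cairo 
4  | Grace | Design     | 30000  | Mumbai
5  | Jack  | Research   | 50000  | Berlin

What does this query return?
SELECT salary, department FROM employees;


Projecting columns: salary, department

5 rows:
70000, Sales
70000, Marketing
110000, Marketing
30000, Design
50000, Research


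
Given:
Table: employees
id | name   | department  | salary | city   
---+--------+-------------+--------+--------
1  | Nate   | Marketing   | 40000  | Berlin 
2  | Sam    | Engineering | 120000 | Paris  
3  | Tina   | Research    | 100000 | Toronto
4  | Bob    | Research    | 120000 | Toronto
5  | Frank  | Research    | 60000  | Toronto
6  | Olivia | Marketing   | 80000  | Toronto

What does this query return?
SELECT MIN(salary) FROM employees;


Salaries: 40000, 120000, 100000, 120000, 60000, 80000
MIN = 40000

40000


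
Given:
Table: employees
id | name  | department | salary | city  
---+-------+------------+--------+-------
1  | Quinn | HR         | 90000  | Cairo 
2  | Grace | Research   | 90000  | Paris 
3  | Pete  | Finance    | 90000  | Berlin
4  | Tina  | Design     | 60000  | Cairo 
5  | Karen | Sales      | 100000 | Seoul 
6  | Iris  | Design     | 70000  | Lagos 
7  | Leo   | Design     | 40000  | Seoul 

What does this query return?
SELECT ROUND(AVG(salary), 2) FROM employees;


SUM(salary) = 540000
COUNT = 7
ROUND(AVG, 2) = ROUND(540000 / 7, 2) = 77142.86

77142.86


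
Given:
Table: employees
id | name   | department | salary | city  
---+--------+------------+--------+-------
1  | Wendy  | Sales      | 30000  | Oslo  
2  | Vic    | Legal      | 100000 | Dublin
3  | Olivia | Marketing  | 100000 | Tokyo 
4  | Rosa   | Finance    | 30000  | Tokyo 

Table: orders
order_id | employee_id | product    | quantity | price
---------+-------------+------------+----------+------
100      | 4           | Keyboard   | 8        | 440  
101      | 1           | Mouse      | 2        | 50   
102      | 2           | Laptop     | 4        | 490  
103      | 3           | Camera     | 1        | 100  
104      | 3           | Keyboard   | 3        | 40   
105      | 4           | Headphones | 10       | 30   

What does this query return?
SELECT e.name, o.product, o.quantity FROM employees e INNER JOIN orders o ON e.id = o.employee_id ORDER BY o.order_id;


Joining employees.id = orders.employee_id:
  employee Rosa (id=4) -> order Keyboard
  employee Wendy (id=1) -> order Mouse
  employee Vic (id=2) -> order Laptop
  employee Olivia (id=3) -> order Camera
  employee Olivia (id=3) -> order Keyboard
  employee Rosa (id=4) -> order Headphones


6 rows:
Rosa, Keyboard, 8
Wendy, Mouse, 2
Vic, Laptop, 4
Olivia, Camera, 1
Olivia, Keyboard, 3
Rosa, Headphones, 10


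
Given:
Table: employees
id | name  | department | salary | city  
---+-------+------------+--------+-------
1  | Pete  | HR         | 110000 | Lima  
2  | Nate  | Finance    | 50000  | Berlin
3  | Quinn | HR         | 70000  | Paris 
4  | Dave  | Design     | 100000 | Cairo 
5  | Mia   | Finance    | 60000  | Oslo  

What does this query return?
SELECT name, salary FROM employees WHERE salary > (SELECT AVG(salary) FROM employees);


Subquery: AVG(salary) = 78000.0
Filtering: salary > 78000.0
  Pete (110000) -> MATCH
  Dave (100000) -> MATCH


2 rows:
Pete, 110000
Dave, 100000


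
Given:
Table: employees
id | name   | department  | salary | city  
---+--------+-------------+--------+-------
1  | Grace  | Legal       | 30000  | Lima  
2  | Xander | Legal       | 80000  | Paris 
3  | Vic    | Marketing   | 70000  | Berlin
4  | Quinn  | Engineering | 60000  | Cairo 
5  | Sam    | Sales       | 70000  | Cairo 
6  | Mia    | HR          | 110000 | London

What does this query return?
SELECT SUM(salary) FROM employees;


SUM(salary) = 30000 + 80000 + 70000 + 60000 + 70000 + 110000 = 420000

420000


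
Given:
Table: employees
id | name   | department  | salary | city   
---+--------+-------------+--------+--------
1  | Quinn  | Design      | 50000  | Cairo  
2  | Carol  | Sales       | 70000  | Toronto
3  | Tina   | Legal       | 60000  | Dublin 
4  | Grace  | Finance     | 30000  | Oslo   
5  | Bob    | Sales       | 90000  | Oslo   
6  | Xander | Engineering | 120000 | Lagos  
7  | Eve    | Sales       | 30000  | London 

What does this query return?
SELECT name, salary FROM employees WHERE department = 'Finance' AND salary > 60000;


Filtering: department = 'Finance' AND salary > 60000
Matching: 0 rows

Empty result set (0 rows)


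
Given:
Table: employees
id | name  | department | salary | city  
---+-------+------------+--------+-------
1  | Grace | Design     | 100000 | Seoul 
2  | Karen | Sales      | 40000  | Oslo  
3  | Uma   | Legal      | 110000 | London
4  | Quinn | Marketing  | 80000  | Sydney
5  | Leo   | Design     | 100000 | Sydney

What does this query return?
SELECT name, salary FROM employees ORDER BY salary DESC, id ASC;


Sorting by salary DESC, then id ASC for ties

5 rows:
Uma, 110000
Grace, 100000
Leo, 100000
Quinn, 80000
Karen, 40000


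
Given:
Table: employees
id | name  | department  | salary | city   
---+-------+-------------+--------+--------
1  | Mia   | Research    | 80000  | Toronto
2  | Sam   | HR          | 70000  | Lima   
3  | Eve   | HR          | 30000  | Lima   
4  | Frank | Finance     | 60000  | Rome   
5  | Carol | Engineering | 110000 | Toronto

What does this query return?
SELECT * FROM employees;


SELECT * returns all 5 rows with all columns

5 rows:
1, Mia, Research, 80000, Toronto
2, Sam, HR, 70000, Lima
3, Eve, HR, 30000, Lima
4, Frank, Finance, 60000, Rome
5, Carol, Engineering, 110000, Toronto


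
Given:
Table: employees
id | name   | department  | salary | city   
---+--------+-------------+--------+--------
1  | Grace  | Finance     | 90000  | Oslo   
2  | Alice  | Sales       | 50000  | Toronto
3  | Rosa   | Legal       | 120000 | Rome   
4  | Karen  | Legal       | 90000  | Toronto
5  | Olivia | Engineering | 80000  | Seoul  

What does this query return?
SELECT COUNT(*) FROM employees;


COUNT(*) counts all rows

5


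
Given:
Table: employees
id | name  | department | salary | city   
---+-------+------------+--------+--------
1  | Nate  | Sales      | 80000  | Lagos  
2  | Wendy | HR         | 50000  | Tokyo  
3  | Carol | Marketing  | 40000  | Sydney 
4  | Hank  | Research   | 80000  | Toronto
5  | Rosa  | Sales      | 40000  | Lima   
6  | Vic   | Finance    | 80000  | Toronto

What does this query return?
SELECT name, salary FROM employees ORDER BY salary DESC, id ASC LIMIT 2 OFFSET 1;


Sort by salary DESC (id ASC tiebreak), then skip 1 and take 2
Rows 2 through 3

2 rows:
Hank, 80000
Vic, 80000
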